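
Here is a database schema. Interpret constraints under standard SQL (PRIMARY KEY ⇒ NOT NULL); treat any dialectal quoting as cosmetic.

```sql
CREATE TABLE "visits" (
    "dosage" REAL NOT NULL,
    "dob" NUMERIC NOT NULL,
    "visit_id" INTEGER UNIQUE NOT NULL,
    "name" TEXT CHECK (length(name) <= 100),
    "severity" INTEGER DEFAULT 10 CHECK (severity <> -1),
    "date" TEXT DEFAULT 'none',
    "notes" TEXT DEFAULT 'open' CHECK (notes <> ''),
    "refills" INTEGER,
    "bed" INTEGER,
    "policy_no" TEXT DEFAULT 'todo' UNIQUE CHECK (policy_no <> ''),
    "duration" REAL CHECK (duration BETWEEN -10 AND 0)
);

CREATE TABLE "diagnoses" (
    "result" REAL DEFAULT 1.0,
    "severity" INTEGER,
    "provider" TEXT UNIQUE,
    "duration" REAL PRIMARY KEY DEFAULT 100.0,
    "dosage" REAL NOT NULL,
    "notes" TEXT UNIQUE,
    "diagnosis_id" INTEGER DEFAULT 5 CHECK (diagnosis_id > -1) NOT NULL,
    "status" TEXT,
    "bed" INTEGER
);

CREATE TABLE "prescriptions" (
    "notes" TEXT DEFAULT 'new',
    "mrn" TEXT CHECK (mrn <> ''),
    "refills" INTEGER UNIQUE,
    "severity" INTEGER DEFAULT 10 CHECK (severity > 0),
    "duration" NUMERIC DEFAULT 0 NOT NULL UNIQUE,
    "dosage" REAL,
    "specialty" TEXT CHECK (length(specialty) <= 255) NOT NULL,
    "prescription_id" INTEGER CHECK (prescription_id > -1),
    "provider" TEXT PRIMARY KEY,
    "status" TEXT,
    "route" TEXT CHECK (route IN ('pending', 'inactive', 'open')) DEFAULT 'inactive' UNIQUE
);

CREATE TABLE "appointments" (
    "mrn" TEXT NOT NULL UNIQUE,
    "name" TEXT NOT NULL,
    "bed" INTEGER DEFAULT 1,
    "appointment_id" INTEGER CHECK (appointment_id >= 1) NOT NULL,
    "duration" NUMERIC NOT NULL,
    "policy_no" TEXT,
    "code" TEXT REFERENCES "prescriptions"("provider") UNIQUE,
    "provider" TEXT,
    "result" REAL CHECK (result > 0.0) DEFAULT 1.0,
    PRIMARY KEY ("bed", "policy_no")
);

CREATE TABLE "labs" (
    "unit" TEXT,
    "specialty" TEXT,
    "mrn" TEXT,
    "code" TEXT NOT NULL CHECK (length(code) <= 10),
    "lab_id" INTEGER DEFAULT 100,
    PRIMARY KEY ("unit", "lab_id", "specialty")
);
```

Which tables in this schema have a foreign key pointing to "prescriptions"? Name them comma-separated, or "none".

- appointments.code references prescriptions(provider).

appointments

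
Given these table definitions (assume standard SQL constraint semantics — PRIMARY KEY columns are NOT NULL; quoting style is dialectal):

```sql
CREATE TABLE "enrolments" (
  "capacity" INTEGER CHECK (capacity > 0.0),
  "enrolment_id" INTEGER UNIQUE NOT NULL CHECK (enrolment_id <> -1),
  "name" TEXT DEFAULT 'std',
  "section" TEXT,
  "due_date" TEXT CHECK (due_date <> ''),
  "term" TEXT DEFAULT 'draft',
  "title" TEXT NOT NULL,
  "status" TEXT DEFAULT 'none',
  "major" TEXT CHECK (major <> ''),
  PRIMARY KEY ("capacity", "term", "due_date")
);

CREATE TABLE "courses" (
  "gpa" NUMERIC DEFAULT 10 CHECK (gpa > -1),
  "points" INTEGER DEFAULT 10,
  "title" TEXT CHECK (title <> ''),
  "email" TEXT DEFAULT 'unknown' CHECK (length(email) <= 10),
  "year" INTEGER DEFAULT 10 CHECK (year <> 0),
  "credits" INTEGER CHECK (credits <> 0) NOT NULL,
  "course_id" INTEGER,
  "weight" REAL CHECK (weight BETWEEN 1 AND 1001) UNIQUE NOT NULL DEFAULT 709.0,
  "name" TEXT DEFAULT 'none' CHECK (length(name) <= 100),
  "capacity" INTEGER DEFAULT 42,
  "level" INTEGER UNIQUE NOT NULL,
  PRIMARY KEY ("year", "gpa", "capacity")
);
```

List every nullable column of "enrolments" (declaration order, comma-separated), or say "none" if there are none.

name, section, status, major

- capacity: part of the PRIMARY KEY, which implies NOT NULL → not nullable.
- enrolment_id: declared NOT NULL → not nullable.
- name: DEFAULT only fills an omitted column; an explicit NULL is still allowed → nullable.
- section: no NOT NULL constraint applies → nullable.
- due_date: part of the PRIMARY KEY, which implies NOT NULL → not nullable.
- term: part of the PRIMARY KEY, which implies NOT NULL → not nullable.
- title: declared NOT NULL → not nullable.
- status: DEFAULT only fills an omitted column; an explicit NULL is still allowed → nullable.
- major: CHECK does not forbid NULL (a CHECK constraint passes when its expression is NULL) → nullable.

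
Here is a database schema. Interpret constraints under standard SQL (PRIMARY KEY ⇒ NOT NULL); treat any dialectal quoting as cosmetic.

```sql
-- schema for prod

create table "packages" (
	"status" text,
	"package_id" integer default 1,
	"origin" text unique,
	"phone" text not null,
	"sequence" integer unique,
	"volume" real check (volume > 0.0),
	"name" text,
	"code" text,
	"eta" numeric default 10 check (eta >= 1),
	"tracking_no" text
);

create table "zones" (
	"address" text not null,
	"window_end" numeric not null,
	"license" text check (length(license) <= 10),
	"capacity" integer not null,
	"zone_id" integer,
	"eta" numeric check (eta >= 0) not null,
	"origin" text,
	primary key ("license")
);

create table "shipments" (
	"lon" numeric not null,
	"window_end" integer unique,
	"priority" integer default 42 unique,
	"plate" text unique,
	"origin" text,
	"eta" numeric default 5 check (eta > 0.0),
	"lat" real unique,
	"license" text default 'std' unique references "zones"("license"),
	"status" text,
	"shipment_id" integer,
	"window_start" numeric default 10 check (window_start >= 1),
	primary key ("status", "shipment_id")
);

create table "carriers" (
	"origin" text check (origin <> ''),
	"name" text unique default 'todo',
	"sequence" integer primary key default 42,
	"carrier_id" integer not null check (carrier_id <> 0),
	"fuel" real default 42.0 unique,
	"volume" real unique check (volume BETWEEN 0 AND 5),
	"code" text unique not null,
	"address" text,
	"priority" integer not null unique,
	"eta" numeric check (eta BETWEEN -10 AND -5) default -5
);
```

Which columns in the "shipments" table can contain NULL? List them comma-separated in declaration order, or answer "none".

- lon: declared NOT NULL → not nullable.
- window_end: UNIQUE does not imply NOT NULL → nullable.
- priority: UNIQUE does not imply NOT NULL → nullable.
- plate: UNIQUE does not imply NOT NULL → nullable.
- origin: no NOT NULL constraint applies → nullable.
- eta: CHECK does not forbid NULL (a CHECK constraint passes when its expression is NULL) → nullable.
- lat: UNIQUE does not imply NOT NULL → nullable.
- license: a foreign key column may be NULL unless separately constrained → nullable.
- status: part of the PRIMARY KEY, which implies NOT NULL → not nullable.
- shipment_id: part of the PRIMARY KEY, which implies NOT NULL → not nullable.
- window_start: CHECK does not forbid NULL (a CHECK constraint passes when its expression is NULL) → nullable.

window_end, priority, plate, origin, eta, lat, license, window_start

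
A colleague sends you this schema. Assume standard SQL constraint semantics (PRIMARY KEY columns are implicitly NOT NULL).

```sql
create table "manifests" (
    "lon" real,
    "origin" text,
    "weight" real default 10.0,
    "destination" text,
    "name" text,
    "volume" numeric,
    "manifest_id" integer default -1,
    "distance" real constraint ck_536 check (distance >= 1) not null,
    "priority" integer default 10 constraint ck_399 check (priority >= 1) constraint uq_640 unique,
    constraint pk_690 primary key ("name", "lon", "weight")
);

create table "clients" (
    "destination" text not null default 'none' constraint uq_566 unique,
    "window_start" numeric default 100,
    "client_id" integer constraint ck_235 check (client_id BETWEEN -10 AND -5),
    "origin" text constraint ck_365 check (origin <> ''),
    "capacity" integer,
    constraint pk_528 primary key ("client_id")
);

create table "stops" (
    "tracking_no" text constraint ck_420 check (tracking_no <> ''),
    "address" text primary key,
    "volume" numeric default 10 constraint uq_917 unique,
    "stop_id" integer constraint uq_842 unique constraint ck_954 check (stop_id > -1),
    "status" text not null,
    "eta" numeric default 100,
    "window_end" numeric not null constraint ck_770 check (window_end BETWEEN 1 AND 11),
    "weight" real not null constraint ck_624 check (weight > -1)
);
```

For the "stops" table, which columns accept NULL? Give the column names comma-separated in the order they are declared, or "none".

tracking_no, volume, stop_id, eta

- tracking_no: CHECK does not forbid NULL (a CHECK constraint passes when its expression is NULL) → nullable.
- address: part of the PRIMARY KEY, which implies NOT NULL → not nullable.
- volume: UNIQUE does not imply NOT NULL → nullable.
- stop_id: CHECK does not forbid NULL (a CHECK constraint passes when its expression is NULL) → nullable.
- status: declared NOT NULL → not nullable.
- eta: DEFAULT only fills an omitted column; an explicit NULL is still allowed → nullable.
- window_end: declared NOT NULL → not nullable.
- weight: declared NOT NULL → not nullable.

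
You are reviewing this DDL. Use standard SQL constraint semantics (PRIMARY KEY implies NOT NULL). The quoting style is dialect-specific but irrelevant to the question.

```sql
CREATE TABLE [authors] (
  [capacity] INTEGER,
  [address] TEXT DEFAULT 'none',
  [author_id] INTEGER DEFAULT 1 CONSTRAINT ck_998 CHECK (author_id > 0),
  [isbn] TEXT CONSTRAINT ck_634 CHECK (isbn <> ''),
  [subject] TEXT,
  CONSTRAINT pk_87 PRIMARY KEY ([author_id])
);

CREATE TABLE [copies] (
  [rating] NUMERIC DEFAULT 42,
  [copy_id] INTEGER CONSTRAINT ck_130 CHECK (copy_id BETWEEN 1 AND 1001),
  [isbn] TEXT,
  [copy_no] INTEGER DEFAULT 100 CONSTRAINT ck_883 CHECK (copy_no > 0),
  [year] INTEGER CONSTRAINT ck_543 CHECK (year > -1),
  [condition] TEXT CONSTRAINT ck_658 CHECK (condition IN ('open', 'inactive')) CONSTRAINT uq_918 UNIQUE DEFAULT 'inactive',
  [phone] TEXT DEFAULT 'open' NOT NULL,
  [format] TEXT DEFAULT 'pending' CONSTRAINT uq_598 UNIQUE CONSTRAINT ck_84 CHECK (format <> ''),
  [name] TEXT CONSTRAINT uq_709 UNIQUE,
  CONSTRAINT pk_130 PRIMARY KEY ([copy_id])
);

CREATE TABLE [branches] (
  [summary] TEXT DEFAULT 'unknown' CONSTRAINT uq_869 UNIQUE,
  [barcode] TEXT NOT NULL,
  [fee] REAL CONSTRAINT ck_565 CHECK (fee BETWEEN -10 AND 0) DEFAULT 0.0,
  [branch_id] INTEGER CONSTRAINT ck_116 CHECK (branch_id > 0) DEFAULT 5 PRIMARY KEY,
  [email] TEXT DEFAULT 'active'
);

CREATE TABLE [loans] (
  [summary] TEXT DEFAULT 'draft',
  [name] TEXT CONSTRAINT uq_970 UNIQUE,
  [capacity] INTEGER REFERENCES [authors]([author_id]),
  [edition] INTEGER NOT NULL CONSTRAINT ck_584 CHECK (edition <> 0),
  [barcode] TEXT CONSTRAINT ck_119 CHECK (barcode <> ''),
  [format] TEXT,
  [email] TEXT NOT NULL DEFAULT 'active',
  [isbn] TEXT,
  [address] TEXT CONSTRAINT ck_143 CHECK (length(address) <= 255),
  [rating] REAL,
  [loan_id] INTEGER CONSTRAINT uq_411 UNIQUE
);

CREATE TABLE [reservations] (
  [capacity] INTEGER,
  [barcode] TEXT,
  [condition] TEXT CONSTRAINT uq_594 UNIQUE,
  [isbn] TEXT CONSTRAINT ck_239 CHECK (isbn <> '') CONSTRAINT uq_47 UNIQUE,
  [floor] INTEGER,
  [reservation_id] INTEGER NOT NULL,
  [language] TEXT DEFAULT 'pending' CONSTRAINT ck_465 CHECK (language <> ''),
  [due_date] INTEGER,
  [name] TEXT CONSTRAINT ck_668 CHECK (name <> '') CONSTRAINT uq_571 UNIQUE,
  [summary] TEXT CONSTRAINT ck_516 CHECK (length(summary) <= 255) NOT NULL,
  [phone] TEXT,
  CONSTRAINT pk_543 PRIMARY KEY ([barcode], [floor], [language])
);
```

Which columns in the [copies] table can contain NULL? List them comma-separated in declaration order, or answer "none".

rating, isbn, copy_no, year, condition, format, name

- rating: DEFAULT only fills an omitted column; an explicit NULL is still allowed → nullable.
- copy_id: part of the PRIMARY KEY, which implies NOT NULL → not nullable.
- isbn: no NOT NULL constraint applies → nullable.
- copy_no: CHECK does not forbid NULL (a CHECK constraint passes when its expression is NULL) → nullable.
- year: CHECK does not forbid NULL (a CHECK constraint passes when its expression is NULL) → nullable.
- condition: CHECK does not forbid NULL (a CHECK constraint passes when its expression is NULL) → nullable.
- phone: declared NOT NULL → not nullable.
- format: CHECK does not forbid NULL (a CHECK constraint passes when its expression is NULL) → nullable.
- name: UNIQUE does not imply NOT NULL → nullable.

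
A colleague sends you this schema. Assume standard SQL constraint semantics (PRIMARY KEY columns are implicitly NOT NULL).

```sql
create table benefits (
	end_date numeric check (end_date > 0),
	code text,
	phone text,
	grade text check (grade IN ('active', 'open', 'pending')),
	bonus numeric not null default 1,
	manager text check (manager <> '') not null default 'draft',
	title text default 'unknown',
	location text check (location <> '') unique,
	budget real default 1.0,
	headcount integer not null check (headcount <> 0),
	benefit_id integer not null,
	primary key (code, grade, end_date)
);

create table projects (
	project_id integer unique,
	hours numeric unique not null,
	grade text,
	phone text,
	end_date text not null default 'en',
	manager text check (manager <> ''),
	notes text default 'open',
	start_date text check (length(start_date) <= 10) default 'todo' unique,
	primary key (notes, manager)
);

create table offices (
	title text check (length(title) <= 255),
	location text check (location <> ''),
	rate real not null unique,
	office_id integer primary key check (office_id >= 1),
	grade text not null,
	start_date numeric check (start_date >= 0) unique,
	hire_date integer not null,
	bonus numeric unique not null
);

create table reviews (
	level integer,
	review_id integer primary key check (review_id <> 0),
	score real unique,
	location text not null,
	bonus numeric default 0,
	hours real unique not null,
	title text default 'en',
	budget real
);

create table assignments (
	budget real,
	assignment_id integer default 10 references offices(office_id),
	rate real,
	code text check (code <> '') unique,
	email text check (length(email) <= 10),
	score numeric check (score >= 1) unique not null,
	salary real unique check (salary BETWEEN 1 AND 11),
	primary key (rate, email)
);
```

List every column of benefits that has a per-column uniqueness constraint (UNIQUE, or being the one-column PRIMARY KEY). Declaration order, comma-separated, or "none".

location

- end_date: part of a composite PRIMARY KEY — only the tuple is unique, not this column on its own.
- code: part of a composite PRIMARY KEY — only the tuple is unique, not this column on its own.
- phone: no UNIQUE or single-column PK constraint.
- grade: part of a composite PRIMARY KEY — only the tuple is unique, not this column on its own.
- bonus: no UNIQUE or single-column PK constraint.
- manager: no UNIQUE or single-column PK constraint.
- title: no UNIQUE or single-column PK constraint.
- location: declared UNIQUE → unique.
- budget: no UNIQUE or single-column PK constraint.
- headcount: no UNIQUE or single-column PK constraint.
- benefit_id: no UNIQUE or single-column PK constraint.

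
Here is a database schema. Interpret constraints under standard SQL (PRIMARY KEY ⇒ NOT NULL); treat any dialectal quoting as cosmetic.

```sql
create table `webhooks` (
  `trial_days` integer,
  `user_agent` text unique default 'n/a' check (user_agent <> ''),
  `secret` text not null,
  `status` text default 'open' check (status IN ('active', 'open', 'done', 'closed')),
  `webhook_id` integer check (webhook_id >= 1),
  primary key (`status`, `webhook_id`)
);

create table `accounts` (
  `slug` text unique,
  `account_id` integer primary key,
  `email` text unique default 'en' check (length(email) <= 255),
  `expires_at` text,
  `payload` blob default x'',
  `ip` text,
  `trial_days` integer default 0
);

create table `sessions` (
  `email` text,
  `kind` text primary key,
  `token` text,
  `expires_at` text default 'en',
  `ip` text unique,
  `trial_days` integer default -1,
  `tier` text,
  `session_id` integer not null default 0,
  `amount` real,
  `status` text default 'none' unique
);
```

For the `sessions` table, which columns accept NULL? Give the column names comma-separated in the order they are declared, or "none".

- email: no NOT NULL constraint applies → nullable.
- kind: part of the PRIMARY KEY, which implies NOT NULL → not nullable.
- token: no NOT NULL constraint applies → nullable.
- expires_at: DEFAULT only fills an omitted column; an explicit NULL is still allowed → nullable.
- ip: UNIQUE does not imply NOT NULL → nullable.
- trial_days: DEFAULT only fills an omitted column; an explicit NULL is still allowed → nullable.
- tier: no NOT NULL constraint applies → nullable.
- session_id: declared NOT NULL → not nullable.
- amount: no NOT NULL constraint applies → nullable.
- status: UNIQUE does not imply NOT NULL → nullable.

email, token, expires_at, ip, trial_days, tier, amount, status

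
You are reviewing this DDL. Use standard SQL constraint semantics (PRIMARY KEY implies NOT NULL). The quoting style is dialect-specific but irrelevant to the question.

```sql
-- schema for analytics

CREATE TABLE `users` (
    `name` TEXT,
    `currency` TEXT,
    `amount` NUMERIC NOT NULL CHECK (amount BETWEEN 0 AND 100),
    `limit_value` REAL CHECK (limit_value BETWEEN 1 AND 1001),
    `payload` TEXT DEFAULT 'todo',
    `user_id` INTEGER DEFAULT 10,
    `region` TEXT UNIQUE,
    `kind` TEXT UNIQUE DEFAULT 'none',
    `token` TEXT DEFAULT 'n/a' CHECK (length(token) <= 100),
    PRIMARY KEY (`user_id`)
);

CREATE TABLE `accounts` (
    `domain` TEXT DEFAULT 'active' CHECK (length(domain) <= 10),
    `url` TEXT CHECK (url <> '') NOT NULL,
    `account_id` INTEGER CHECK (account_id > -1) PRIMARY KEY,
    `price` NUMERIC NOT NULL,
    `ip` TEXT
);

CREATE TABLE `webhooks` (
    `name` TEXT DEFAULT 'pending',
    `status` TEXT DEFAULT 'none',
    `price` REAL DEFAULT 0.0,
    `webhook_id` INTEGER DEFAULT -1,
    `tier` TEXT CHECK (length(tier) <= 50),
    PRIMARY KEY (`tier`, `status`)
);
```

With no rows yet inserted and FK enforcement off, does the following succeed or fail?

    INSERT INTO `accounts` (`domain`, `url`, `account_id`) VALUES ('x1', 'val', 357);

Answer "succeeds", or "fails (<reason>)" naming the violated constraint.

fails (NOT NULL on price)

price is omitted from the column list and has no DEFAULT, so it would receive NULL.
But price is declared NOT NULL.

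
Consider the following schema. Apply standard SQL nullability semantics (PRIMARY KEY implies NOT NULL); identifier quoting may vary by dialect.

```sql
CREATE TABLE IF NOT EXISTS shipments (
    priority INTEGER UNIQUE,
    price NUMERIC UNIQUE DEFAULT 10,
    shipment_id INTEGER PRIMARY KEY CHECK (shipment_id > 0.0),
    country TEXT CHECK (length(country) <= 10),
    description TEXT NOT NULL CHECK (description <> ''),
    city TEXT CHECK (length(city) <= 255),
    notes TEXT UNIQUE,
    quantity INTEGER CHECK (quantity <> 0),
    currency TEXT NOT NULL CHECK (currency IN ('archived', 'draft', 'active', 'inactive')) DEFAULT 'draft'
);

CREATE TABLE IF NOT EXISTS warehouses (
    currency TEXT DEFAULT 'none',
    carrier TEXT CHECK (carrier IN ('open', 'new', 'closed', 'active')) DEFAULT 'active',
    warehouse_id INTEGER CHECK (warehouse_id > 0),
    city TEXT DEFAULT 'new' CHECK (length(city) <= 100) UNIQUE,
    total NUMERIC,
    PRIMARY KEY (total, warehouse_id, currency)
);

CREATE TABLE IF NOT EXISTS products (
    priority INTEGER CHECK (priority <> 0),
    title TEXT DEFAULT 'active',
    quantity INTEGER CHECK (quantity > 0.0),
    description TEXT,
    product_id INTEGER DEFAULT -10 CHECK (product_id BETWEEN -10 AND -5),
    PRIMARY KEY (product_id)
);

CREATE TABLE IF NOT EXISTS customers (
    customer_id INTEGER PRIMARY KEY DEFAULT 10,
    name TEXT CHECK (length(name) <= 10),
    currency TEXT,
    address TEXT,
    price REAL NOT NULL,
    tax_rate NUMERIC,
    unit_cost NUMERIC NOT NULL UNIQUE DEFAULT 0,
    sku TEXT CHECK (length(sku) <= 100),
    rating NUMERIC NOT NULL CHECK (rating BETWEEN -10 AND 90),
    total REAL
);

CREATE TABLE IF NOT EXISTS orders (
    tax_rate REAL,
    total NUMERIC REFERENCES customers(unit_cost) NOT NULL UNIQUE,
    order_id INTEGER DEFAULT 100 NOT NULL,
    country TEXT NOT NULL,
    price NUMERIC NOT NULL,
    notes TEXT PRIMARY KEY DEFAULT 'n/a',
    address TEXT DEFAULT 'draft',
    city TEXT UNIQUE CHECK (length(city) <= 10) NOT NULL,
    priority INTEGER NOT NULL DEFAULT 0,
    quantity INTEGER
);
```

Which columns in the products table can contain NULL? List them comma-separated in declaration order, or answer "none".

priority, title, quantity, description

- priority: CHECK does not forbid NULL (a CHECK constraint passes when its expression is NULL) → nullable.
- title: DEFAULT only fills an omitted column; an explicit NULL is still allowed → nullable.
- quantity: CHECK does not forbid NULL (a CHECK constraint passes when its expression is NULL) → nullable.
- description: no NOT NULL constraint applies → nullable.
- product_id: part of the PRIMARY KEY, which implies NOT NULL → not nullable.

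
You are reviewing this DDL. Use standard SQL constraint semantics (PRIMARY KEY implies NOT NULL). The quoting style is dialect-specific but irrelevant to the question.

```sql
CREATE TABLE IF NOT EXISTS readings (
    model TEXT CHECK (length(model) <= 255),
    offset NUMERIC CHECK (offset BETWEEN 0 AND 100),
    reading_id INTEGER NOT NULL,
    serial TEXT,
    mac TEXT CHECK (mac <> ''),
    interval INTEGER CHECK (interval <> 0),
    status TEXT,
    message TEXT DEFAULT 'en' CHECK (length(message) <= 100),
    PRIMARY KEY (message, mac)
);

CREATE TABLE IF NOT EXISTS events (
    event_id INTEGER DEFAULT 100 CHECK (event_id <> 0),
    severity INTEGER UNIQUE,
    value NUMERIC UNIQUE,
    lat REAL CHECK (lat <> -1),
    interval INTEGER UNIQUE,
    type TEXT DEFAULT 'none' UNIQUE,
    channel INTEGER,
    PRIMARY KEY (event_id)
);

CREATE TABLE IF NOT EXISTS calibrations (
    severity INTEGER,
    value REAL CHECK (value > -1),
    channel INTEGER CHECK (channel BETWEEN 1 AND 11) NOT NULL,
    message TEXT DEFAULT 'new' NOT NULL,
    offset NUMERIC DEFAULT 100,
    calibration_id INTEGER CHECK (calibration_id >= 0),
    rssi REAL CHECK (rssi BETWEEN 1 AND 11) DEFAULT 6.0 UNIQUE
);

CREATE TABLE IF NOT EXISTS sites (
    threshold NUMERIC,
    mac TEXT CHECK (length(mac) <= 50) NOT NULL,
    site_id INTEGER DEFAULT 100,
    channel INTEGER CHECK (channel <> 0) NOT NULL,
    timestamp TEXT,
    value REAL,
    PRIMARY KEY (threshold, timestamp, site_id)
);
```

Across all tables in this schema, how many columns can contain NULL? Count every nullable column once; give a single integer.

17

readings: 5 nullable (model, offset, serial, interval, status — PK (message, mac) and explicit NOT NULL columns excluded).
events: 6 nullable (severity, value, lat, interval, type, channel — PK (event_id) and explicit NOT NULL columns excluded).
calibrations: 5 nullable (severity, value, offset, calibration_id, rssi — PK none and explicit NOT NULL columns excluded).
sites: 1 nullable (value — PK (threshold, timestamp, site_id) and explicit NOT NULL columns excluded).
Total: 5 + 6 + 5 + 1 = 17.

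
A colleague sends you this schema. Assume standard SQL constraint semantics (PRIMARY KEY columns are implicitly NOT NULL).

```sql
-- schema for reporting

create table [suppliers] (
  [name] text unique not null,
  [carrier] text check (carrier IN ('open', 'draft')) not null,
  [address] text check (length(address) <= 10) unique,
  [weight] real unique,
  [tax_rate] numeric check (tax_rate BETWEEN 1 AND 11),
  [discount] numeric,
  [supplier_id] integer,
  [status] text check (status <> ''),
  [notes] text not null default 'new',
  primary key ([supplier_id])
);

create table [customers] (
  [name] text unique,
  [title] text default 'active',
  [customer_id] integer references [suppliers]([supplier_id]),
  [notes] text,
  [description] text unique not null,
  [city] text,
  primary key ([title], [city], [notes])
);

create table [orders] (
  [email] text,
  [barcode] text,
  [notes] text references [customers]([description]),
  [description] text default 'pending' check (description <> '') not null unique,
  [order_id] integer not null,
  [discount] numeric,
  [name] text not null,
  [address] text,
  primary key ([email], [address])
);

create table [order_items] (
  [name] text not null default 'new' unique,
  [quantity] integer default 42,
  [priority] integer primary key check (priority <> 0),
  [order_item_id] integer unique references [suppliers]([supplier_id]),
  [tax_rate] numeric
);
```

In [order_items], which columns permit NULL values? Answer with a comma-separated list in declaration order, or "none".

- name: declared NOT NULL → not nullable.
- quantity: DEFAULT only fills an omitted column; an explicit NULL is still allowed → nullable.
- priority: part of the PRIMARY KEY, which implies NOT NULL → not nullable.
- order_item_id: a foreign key column may be NULL unless separately constrained → nullable.
- tax_rate: no NOT NULL constraint applies → nullable.

quantity, order_item_id, tax_rate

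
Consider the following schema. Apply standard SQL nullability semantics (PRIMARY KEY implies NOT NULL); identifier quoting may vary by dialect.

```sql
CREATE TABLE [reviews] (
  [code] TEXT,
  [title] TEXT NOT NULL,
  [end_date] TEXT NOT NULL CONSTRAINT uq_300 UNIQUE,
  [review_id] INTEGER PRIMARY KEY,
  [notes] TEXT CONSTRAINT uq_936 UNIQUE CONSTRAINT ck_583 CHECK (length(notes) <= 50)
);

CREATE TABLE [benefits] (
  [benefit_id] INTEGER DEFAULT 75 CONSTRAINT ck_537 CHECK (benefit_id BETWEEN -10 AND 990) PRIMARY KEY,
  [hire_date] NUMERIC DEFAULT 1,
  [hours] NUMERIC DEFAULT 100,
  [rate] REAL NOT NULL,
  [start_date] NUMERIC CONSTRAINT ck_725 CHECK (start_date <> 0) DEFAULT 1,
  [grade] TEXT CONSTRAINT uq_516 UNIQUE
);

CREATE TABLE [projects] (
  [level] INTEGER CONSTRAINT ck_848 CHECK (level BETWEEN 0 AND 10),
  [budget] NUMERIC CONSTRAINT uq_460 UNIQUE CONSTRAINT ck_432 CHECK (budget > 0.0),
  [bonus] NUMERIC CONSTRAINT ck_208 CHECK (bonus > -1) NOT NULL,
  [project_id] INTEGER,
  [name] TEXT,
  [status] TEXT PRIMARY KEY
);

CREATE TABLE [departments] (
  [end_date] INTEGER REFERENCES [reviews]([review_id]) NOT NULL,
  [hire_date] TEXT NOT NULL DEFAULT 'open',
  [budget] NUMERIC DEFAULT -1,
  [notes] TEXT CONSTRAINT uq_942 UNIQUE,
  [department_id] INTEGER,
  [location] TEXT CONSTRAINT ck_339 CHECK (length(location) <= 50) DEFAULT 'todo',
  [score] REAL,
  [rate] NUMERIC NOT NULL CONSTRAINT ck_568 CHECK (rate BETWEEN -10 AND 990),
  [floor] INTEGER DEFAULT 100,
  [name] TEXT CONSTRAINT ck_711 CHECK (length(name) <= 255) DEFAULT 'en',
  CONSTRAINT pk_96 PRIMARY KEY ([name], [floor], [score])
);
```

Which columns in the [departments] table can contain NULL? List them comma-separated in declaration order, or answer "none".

budget, notes, department_id, location

- end_date: declared NOT NULL → not nullable.
- hire_date: declared NOT NULL → not nullable.
- budget: DEFAULT only fills an omitted column; an explicit NULL is still allowed → nullable.
- notes: UNIQUE does not imply NOT NULL → nullable.
- department_id: no NOT NULL constraint applies → nullable.
- location: CHECK does not forbid NULL (a CHECK constraint passes when its expression is NULL) → nullable.
- score: part of the PRIMARY KEY, which implies NOT NULL → not nullable.
- rate: declared NOT NULL → not nullable.
- floor: part of the PRIMARY KEY, which implies NOT NULL → not nullable.
- name: part of the PRIMARY KEY, which implies NOT NULL → not nullable.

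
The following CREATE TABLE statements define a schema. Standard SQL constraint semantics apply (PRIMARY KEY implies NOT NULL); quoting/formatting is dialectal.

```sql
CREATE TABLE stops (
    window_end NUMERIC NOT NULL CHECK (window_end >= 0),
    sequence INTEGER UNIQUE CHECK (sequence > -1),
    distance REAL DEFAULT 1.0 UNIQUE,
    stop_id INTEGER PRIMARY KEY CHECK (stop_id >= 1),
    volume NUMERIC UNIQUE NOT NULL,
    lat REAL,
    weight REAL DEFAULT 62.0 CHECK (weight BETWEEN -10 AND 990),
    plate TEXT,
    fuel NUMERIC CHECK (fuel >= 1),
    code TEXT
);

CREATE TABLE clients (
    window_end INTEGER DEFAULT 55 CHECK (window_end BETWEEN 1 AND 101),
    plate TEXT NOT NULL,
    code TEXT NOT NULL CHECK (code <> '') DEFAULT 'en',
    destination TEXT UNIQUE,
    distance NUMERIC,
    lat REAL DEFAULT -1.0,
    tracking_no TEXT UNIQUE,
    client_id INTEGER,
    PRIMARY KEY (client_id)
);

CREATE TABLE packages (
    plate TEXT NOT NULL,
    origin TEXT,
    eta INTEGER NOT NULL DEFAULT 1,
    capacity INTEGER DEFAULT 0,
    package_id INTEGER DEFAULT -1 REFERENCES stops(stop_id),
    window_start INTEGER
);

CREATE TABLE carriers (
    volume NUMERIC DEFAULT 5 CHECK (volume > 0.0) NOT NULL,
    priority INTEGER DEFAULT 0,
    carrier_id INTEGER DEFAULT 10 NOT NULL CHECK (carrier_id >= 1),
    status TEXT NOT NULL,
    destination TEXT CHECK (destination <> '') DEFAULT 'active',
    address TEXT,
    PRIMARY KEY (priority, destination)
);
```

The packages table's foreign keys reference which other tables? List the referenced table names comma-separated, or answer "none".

stops

- package_id REFERENCES stops(stop_id).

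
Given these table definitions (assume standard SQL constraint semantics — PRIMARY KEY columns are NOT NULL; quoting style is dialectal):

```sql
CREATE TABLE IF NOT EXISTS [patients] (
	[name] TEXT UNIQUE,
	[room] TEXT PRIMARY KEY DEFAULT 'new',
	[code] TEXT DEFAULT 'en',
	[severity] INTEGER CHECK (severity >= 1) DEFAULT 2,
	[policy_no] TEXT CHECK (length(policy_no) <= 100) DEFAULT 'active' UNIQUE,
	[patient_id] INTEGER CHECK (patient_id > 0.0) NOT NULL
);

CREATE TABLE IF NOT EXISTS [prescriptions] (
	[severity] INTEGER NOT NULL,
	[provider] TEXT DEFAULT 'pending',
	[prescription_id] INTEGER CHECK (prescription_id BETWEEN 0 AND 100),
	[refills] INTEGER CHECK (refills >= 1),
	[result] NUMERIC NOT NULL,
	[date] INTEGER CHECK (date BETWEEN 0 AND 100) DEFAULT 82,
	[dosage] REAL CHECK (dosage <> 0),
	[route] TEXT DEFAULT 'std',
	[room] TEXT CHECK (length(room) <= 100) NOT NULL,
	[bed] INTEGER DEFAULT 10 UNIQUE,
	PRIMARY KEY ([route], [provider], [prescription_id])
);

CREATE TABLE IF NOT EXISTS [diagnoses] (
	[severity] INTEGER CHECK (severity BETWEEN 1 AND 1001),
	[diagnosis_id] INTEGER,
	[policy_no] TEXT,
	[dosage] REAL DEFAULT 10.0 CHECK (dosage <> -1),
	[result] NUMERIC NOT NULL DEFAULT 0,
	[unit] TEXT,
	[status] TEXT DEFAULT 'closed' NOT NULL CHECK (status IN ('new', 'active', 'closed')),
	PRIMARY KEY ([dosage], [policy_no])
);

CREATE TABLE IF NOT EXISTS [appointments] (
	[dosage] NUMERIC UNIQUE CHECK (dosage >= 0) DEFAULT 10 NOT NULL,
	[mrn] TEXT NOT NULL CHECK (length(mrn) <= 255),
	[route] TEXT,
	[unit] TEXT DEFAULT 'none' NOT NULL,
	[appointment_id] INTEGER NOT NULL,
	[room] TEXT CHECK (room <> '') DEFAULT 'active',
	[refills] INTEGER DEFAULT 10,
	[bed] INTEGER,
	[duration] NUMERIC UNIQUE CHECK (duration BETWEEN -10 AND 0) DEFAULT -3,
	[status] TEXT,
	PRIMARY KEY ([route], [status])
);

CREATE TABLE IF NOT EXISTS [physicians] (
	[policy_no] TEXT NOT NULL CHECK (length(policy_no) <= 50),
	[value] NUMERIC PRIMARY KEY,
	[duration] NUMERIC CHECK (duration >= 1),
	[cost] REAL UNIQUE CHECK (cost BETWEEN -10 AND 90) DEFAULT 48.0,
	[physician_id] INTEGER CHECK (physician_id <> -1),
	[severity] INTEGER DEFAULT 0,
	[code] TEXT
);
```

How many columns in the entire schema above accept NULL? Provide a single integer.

patients: 4 nullable (name, code, severity, policy_no — PK (room) and explicit NOT NULL columns excluded).
prescriptions: 4 nullable (refills, date, dosage, bed — PK (route, provider, prescription_id) and explicit NOT NULL columns excluded).
diagnoses: 3 nullable (severity, diagnosis_id, unit — PK (dosage, policy_no) and explicit NOT NULL columns excluded).
appointments: 4 nullable (room, refills, bed, duration — PK (route, status) and explicit NOT NULL columns excluded).
physicians: 5 nullable (duration, cost, physician_id, severity, code — PK (value) and explicit NOT NULL columns excluded).
Total: 4 + 4 + 3 + 4 + 5 = 20.

20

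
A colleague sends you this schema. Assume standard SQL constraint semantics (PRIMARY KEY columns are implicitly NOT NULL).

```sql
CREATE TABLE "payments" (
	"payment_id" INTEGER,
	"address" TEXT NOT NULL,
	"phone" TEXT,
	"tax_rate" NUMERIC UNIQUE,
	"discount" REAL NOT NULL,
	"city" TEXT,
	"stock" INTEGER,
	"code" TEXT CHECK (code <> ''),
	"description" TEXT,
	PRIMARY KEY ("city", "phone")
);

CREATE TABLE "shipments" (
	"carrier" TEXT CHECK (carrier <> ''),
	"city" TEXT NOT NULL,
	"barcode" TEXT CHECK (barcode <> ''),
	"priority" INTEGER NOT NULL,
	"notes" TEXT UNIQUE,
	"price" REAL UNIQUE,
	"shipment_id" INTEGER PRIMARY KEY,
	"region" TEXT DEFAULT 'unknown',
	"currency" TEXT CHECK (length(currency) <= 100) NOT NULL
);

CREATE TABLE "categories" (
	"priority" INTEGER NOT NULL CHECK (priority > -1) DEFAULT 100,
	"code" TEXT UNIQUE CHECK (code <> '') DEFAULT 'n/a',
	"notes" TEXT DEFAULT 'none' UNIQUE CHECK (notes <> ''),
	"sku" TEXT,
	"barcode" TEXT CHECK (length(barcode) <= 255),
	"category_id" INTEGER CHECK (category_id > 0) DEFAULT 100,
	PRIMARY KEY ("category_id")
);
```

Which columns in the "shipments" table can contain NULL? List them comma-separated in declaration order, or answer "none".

- carrier: CHECK does not forbid NULL (a CHECK constraint passes when its expression is NULL) → nullable.
- city: declared NOT NULL → not nullable.
- barcode: CHECK does not forbid NULL (a CHECK constraint passes when its expression is NULL) → nullable.
- priority: declared NOT NULL → not nullable.
- notes: UNIQUE does not imply NOT NULL → nullable.
- price: UNIQUE does not imply NOT NULL → nullable.
- shipment_id: part of the PRIMARY KEY, which implies NOT NULL → not nullable.
- region: DEFAULT only fills an omitted column; an explicit NULL is still allowed → nullable.
- currency: declared NOT NULL → not nullable.

carrier, barcode, notes, price, region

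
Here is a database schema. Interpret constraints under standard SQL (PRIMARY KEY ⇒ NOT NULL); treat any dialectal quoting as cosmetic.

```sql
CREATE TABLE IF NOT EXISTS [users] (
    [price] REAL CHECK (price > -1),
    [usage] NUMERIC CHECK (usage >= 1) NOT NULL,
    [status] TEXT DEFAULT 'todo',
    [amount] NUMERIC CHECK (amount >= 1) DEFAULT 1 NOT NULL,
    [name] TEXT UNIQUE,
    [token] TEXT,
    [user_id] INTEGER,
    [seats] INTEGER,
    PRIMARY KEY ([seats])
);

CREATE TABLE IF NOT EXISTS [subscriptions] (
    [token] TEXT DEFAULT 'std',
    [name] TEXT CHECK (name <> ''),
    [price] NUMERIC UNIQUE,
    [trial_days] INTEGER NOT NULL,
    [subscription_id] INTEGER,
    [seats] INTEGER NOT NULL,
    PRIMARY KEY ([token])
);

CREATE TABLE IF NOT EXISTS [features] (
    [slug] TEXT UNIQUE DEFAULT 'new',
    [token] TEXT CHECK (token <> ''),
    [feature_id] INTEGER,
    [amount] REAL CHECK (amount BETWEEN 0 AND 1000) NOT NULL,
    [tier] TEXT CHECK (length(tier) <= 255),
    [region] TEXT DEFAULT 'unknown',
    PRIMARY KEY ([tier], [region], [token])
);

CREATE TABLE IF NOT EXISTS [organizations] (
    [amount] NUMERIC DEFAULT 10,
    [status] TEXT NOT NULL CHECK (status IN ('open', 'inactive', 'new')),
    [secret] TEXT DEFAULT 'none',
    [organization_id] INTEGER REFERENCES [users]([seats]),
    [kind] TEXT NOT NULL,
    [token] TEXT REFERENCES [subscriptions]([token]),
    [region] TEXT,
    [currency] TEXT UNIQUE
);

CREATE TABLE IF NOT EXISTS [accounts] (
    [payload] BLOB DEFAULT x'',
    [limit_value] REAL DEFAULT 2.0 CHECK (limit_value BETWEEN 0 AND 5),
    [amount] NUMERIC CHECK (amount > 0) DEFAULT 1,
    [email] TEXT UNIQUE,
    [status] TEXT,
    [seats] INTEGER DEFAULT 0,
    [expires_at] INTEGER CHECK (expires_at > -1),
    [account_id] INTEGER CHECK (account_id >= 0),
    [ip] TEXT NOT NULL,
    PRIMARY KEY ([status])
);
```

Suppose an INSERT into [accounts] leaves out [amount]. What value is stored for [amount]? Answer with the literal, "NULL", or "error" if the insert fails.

amount has an explicit DEFAULT 1.
When the column is omitted from an INSERT, that default is used.

1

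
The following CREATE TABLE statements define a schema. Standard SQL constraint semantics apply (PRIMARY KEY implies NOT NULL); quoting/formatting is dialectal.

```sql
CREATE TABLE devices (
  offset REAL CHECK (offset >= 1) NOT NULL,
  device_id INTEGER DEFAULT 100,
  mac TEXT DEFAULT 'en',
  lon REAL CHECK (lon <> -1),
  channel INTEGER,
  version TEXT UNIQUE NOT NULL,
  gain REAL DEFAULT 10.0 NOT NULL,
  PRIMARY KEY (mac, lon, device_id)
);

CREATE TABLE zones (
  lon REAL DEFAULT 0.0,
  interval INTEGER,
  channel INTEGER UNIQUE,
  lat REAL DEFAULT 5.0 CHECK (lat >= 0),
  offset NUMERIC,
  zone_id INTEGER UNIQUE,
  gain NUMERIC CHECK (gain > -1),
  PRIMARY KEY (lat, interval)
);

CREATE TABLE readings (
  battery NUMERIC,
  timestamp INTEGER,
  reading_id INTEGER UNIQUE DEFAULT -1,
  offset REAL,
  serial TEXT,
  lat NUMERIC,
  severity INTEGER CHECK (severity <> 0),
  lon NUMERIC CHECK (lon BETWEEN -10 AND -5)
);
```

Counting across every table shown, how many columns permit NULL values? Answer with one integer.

14

devices: 1 nullable (channel — PK (mac, lon, device_id) and explicit NOT NULL columns excluded).
zones: 5 nullable (lon, channel, offset, zone_id, gain — PK (lat, interval) and explicit NOT NULL columns excluded).
readings: 8 nullable (battery, timestamp, reading_id, offset, serial, lat, severity, lon — PK none and explicit NOT NULL columns excluded).
Total: 1 + 5 + 8 = 14.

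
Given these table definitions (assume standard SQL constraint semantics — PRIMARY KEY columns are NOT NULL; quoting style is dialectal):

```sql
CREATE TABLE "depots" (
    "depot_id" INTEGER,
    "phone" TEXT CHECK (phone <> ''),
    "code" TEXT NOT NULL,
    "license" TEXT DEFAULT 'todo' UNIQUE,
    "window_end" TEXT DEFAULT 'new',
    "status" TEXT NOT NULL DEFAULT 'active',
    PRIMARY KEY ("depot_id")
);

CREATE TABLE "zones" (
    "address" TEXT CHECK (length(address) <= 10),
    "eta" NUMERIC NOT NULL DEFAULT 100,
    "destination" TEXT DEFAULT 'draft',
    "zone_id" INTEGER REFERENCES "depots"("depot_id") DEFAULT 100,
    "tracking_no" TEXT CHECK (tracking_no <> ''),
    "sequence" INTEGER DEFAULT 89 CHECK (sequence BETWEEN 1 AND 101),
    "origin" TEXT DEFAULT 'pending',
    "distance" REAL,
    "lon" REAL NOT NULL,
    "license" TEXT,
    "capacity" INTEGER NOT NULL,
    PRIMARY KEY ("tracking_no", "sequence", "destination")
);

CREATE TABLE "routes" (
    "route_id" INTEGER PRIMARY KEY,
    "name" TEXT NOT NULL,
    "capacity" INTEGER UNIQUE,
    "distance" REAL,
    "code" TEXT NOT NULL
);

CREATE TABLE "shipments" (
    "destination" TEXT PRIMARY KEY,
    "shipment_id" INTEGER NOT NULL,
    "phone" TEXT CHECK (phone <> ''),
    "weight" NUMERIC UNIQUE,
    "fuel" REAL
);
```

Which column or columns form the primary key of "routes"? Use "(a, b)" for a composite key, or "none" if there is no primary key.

route_id is declared PRIMARY KEY inline on the column.

route_id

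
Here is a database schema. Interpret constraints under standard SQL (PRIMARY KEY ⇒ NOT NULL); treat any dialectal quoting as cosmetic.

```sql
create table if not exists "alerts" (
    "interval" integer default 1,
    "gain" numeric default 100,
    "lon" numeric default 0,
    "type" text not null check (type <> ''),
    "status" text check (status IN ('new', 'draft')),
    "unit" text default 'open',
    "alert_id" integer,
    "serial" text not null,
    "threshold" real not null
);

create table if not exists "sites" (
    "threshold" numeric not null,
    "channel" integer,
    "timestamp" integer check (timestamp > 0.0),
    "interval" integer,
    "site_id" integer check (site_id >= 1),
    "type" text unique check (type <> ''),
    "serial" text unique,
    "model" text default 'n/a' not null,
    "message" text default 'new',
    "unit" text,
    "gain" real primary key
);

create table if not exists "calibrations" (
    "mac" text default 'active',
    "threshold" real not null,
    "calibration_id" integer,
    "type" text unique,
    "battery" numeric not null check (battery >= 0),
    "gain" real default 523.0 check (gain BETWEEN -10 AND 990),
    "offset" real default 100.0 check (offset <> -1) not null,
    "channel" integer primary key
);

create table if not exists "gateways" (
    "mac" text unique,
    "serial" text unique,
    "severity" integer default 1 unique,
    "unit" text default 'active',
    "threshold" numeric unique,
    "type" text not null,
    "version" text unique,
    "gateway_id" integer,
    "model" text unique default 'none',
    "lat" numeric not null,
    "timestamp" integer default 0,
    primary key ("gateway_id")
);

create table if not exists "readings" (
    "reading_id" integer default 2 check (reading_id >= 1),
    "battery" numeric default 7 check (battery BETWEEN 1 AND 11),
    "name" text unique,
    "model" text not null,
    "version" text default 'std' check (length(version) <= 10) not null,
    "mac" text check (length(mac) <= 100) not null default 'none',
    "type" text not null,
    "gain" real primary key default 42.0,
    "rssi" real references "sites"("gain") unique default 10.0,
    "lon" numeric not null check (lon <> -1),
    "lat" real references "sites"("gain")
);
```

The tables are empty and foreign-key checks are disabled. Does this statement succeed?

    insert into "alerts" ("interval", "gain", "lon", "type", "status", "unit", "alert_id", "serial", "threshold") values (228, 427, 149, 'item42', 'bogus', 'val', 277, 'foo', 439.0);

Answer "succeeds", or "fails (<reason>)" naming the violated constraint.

The value 'bogus' for status violates CHECK (status IN ('new', 'draft')).

fails (CHECK on status)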